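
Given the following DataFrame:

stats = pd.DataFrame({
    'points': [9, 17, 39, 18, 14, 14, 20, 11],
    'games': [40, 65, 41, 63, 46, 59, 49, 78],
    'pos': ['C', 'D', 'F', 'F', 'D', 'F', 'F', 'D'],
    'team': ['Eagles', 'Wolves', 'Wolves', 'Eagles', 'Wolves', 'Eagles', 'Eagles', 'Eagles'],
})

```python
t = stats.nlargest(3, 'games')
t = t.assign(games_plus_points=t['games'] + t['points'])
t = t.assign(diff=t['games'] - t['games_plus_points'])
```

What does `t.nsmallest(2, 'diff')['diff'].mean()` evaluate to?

take 3 rows with largest games:
   points  games pos    team
7      11     78   D  Eagles
1      17     65   D  Wolves
3      18     63   F  Eagles
add column games_plus_points = t['games'] + t['points']:
   points  games pos    team  games_plus_points
7      11     78   D  Eagles                 89
1      17     65   D  Wolves                 82
3      18     63   F  Eagles                 81
add column diff = t['games'] - t['games_plus_points']:
   points  games pos    team  games_plus_points  diff
7      11     78   D  Eagles                 89   -11
1      17     65   D  Wolves                 82   -17
3      18     63   F  Eagles                 81   -18
take 2 rows with smallest diff:
   points  games pos    team  games_plus_points  diff
3      18     63   F  Eagles                 81   -18
1      17     65   D  Wolves                 82   -17
Taking the mean of column 'diff' gives -17.5.

-17.5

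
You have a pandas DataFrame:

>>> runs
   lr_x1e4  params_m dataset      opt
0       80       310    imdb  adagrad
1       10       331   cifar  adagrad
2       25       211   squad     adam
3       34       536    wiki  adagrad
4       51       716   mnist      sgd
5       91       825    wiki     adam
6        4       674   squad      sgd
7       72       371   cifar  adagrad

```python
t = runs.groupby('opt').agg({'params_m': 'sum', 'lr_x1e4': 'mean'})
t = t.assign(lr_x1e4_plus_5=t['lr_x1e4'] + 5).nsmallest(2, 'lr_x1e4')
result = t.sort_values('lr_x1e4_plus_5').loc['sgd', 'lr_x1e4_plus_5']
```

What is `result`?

group by opt: sum(params_m), mean(lr_x1e4):
         params_m  lr_x1e4
opt                       
adagrad      1548     49.0
adam         1036     58.0
sgd          1390     27.5
add column lr_x1e4_plus_5 = t['lr_x1e4'] + 5:
         params_m  lr_x1e4  lr_x1e4_plus_5
opt                                       
adagrad      1548     49.0            54.0
adam         1036     58.0            63.0
sgd          1390     27.5            32.5
take 2 rows with smallest lr_x1e4:
         params_m  lr_x1e4  lr_x1e4_plus_5
opt                                       
sgd          1390     27.5            32.5
adagrad      1548     49.0            54.0
sort by lr_x1e4_plus_5:
         params_m  lr_x1e4  lr_x1e4_plus_5
opt                                       
sgd          1390     27.5            32.5
adagrad      1548     49.0            54.0
The value at row 'sgd', column 'lr_x1e4_plus_5' is 32.5.

32.5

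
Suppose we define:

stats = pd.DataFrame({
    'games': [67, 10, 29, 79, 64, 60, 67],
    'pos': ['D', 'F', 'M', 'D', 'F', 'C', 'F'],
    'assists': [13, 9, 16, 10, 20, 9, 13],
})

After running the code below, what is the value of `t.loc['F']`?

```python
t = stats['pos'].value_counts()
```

value_counts of pos:
pos
F    3
D    2
M    1
C    1
Name: count, dtype: int64

3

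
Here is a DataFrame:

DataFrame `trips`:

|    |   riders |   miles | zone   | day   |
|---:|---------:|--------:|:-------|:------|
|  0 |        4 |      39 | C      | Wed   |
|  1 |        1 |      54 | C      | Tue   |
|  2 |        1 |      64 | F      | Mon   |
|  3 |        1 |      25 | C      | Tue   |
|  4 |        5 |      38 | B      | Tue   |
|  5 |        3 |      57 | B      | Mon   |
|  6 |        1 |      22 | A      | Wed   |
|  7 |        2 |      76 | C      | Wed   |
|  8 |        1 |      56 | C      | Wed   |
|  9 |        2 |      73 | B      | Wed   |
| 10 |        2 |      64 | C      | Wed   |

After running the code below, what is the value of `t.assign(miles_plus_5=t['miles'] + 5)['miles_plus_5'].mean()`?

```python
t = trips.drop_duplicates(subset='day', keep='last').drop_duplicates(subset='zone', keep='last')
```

drop duplicate day (keep=last):
    riders  miles zone  day
4        5     38    B  Tue
5        3     57    B  Mon
10       2     64    C  Wed
drop duplicate zone (keep=last):
    riders  miles zone  day
5        3     57    B  Mon
10       2     64    C  Wed
add column miles_plus_5 = t['miles'] + 5:
    riders  miles zone  day  miles_plus_5
5        3     57    B  Mon            62
10       2     64    C  Wed            69
Hence 65.5.

65.5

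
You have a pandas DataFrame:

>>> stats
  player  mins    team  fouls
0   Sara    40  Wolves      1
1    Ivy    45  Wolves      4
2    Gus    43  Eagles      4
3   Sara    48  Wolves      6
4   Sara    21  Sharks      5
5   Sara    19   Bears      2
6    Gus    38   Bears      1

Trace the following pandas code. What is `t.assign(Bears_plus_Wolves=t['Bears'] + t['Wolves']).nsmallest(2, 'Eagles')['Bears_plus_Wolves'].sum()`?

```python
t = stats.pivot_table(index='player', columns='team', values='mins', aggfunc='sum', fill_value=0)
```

152

pivot: rows=player, cols=team, sum(mins):
team    Bears  Eagles  Sharks  Wolves
player                               
Gus        38      43       0       0
Ivy         0       0       0      45
Sara       19       0      21      88
add column Bears_plus_Wolves = t['Bears'] + t['Wolves']:
team    Bears  Eagles  Sharks  Wolves  Bears_plus_Wolves
player                                                  
Gus        38      43       0       0                 38
Ivy         0       0       0      45                 45
Sara       19       0      21      88                107
take 2 rows with smallest Eagles:
team    Bears  Eagles  Sharks  Wolves  Bears_plus_Wolves
player                                                  
Ivy         0       0       0      45                 45
Sara       19       0      21      88                107
The sum of column 'Bears_plus_Wolves' is 152.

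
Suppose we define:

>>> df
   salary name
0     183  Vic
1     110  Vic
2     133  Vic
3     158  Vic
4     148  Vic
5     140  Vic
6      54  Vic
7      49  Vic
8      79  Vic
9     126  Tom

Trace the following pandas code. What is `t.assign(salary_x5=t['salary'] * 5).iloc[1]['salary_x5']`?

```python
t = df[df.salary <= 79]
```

filter rows where salary <= 79:
   salary name
6      54  Vic
7      49  Vic
8      79  Vic
add column salary_x5 = t['salary'] * 5:
   salary name  salary_x5
6      54  Vic        270
7      49  Vic        245
8      79  Vic        395
value at position 1, column 'salary_x5' → 245

245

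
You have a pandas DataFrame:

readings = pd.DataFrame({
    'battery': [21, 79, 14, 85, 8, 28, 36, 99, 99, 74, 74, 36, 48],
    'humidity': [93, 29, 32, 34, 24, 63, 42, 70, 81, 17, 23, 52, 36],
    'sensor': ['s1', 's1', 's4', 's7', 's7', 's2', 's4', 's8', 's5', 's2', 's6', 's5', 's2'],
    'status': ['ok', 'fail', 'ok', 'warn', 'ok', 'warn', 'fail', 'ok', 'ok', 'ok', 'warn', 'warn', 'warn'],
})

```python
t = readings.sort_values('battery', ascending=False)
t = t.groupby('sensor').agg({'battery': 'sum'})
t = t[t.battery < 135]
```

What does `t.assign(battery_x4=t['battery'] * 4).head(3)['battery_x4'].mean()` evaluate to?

sort by battery descending:
    battery  humidity sensor status
7        99        70     s8     ok
8        99        81     s5     ok
3        85        34     s7   warn
1        79        29     s1   fail
9        74        17     s2     ok
10       74        23     s6   warn
12       48        36     s2   warn
6        36        42     s4   fail
11       36        52     s5   warn
5        28        63     s2   warn
0        21        93     s1     ok
2        14        32     s4     ok
4         8        24     s7     ok
group by sensor, sum of battery:
        battery
sensor         
s1          100
s2          150
s4           50
s5          135
s6           74
s7           93
s8           99
filter rows where battery < 135:
        battery
sensor         
s1          100
s4           50
s6           74
s7           93
s8           99
add column battery_x4 = t['battery'] * 4:
        battery  battery_x4
sensor                     
s1          100         400
s4           50         200
s6           74         296
s7           93         372
s8           99         396
take first 3 rows:
        battery  battery_x4
sensor                     
s1          100         400
s4           50         200
s6           74         296
mean of column 'battery_x4' → 298.666666667

298.666666667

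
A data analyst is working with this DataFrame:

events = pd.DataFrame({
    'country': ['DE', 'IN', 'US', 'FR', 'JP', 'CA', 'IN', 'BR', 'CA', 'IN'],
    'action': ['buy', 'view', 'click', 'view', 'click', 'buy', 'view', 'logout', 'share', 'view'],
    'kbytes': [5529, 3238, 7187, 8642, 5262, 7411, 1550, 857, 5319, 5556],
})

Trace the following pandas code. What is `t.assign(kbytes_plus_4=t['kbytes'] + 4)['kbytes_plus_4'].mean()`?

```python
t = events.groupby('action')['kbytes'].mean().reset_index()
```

group by action, mean of kbytes:
action
buy       6470.0
click     6224.5
logout     857.0
share     5319.0
view      4746.5
Name: kbytes, dtype: float64
reset_index():
   action  kbytes
0     buy  6470.0
1   click  6224.5
2  logout   857.0
3   share  5319.0
4    view  4746.5
add column kbytes_plus_4 = t['kbytes'] + 4:
   action  kbytes  kbytes_plus_4
0     buy  6470.0         6474.0
1   click  6224.5         6228.5
2  logout   857.0          861.0
3   share  5319.0         5323.0
4    view  4746.5         4750.5

4727.4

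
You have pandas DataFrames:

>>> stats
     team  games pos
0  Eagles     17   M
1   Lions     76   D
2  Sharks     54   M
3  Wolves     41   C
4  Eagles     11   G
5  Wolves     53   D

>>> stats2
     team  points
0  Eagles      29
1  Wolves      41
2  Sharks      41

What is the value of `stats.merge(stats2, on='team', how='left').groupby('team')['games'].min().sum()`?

182

merge on 'team' (how='left') → 6 rows:
     team  games pos  points
0  Eagles     17   M    29.0
1   Lions     76   D     NaN
2  Sharks     54   M    41.0
3  Wolves     41   C    41.0
4  Eagles     11   G    29.0
5  Wolves     53   D    41.0
group by team, min of games:
team
Eagles    11
Lions     76
Sharks    54
Wolves    41
Name: games, dtype: int64
Reading off the sum of the resulting series, we get 182.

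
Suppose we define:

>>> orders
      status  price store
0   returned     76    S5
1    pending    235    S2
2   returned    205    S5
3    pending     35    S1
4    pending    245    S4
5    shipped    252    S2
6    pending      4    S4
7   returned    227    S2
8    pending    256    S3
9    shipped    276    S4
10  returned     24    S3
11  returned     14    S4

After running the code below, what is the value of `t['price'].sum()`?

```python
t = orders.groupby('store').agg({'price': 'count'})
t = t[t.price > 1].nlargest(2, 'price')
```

group by store, count of price:
       price
store       
S1         1
S2         3
S3         2
S4         4
S5         2
filter rows where price > 1:
       price
store       
S2         3
S3         2
S4         4
S5         2
take 2 rows with largest price:
       price
store       
S4         4
S2         3
Hence 7.

7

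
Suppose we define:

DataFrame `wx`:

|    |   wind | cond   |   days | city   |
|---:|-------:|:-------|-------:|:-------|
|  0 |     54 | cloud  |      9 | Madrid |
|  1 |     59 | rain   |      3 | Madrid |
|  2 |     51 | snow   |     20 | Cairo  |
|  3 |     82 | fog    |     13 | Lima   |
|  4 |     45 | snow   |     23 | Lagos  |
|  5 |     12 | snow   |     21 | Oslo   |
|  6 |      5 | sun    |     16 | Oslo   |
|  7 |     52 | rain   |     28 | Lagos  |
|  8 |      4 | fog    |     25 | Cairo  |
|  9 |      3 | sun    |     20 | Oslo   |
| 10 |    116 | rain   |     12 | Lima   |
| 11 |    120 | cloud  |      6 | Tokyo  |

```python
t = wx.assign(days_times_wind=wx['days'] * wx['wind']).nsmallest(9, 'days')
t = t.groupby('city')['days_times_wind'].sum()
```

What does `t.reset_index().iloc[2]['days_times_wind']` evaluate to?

663

add column days_times_wind = wx['days'] * wx['wind']:
    wind   cond  days    city  days_times_wind
0     54  cloud     9  Madrid              486
1     59   rain     3  Madrid              177
2     51   snow    20   Cairo             1020
3     82    fog    13    Lima             1066
4     45   snow    23   Lagos             1035
5     12   snow    21    Oslo              252
6      5    sun    16    Oslo               80
7     52   rain    28   Lagos             1456
8      4    fog    25   Cairo              100
9      3    sun    20    Oslo               60
10   116   rain    12    Lima             1392
11   120  cloud     6   Tokyo              720
take 9 rows with smallest days:
    wind   cond  days    city  days_times_wind
1     59   rain     3  Madrid              177
11   120  cloud     6   Tokyo              720
0     54  cloud     9  Madrid              486
10   116   rain    12    Lima             1392
3     82    fog    13    Lima             1066
6      5    sun    16    Oslo               80
2     51   snow    20   Cairo             1020
9      3    sun    20    Oslo               60
5     12   snow    21    Oslo              252
group by city, sum of days_times_wind:
city
Cairo     1020
Lima      2458
Madrid     663
Oslo       392
Tokyo      720
Name: days_times_wind, dtype: int64
reset_index():
     city  days_times_wind
0   Cairo             1020
1    Lima             2458
2  Madrid              663
3    Oslo              392
4   Tokyo              720
The value at position 2, column 'days_times_wind' is 663.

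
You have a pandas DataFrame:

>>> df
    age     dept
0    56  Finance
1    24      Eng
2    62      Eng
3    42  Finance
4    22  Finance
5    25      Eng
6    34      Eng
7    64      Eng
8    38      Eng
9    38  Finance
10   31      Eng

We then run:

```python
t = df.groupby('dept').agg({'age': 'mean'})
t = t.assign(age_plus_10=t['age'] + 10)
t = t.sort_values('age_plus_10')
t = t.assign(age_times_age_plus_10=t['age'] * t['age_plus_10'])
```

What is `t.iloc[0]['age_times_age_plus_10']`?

group by dept, mean of age:
               age
dept              
Eng      39.714286
Finance  39.500000
add column age_plus_10 = t['age'] + 10:
               age  age_plus_10
dept                           
Eng      39.714286    49.714286
Finance  39.500000    49.500000
sort by age_plus_10:
               age  age_plus_10
dept                           
Finance  39.500000    49.500000
Eng      39.714286    49.714286
add column age_times_age_plus_10 = t['age'] * t['age_plus_10']:
               age  age_plus_10  age_times_age_plus_10
dept                                                  
Finance  39.500000    49.500000            1955.250000
Eng      39.714286    49.714286            1974.367347

1955.25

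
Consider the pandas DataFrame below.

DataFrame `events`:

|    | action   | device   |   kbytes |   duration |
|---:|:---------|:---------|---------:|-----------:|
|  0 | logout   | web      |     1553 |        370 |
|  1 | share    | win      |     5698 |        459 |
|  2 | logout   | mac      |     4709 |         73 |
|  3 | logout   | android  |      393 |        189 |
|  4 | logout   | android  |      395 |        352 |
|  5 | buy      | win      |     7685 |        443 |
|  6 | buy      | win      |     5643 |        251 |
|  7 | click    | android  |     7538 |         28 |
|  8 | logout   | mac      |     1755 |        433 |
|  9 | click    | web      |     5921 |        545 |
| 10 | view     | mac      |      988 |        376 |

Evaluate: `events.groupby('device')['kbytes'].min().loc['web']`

1553

group by device, min of kbytes:
device
android     393
mac         988
web        1553
win        5643
Name: kbytes, dtype: int64
Finally, value at index 'web' = 1553.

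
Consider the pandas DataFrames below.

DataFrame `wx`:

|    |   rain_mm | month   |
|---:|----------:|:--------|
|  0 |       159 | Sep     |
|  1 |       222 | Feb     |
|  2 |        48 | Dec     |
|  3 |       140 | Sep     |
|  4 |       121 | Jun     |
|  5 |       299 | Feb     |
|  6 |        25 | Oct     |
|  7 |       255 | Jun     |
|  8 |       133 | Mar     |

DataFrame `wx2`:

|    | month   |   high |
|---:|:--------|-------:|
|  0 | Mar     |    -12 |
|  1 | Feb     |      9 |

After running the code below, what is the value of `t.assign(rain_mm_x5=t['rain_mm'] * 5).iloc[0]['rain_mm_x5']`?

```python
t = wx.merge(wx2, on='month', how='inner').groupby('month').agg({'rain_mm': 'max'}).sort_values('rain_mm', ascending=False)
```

merge on 'month' (how='inner') → 3 rows:
   rain_mm month  high
0      222   Feb     9
1      299   Feb     9
2      133   Mar   -12
group by month, max of rain_mm:
       rain_mm
month         
Feb        299
Mar        133
sort by rain_mm descending:
       rain_mm
month         
Feb        299
Mar        133
add column rain_mm_x5 = t['rain_mm'] * 5:
       rain_mm  rain_mm_x5
month                     
Feb        299        1495
Mar        133         665
Hence 1495.

1495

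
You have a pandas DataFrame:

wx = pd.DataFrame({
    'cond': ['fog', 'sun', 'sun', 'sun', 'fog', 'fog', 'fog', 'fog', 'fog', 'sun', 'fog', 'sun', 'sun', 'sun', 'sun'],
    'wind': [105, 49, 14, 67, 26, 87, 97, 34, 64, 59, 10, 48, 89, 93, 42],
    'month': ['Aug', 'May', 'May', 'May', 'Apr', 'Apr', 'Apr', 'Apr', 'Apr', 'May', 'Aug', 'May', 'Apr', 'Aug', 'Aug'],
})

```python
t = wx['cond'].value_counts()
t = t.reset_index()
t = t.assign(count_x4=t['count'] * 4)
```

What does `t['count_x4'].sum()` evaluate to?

60

value_counts of cond:
cond
sun    8
fog    7
Name: count, dtype: int64
reset_index():
  cond  count
0  sun      8
1  fog      7
add column count_x4 = t['count'] * 4:
  cond  count  count_x4
0  sun      8        32
1  fog      7        28
Reading off the sum of column 'count_x4', we get 60.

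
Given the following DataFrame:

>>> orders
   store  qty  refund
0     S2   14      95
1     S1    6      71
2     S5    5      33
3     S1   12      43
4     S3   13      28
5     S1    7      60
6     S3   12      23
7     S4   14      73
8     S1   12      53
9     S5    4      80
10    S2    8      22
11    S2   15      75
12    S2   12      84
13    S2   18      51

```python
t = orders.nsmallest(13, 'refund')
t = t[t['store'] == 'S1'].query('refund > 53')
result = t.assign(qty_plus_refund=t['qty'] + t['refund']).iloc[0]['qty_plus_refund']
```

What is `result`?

67

take 13 rows with smallest refund:
   store  qty  refund
10    S2    8      22
6     S3   12      23
4     S3   13      28
2     S5    5      33
3     S1   12      43
13    S2   18      51
8     S1   12      53
5     S1    7      60
1     S1    6      71
7     S4   14      73
11    S2   15      75
9     S5    4      80
12    S2   12      84
filter rows where store == 'S1':
  store  qty  refund
3    S1   12      43
8    S1   12      53
5    S1    7      60
1    S1    6      71
filter rows where refund > 53:
  store  qty  refund
5    S1    7      60
1    S1    6      71
add column qty_plus_refund = t['qty'] + t['refund']:
  store  qty  refund  qty_plus_refund
5    S1    7      60               67
1    S1    6      71               77
Then the value at position 0, column 'qty_plus_refund': 67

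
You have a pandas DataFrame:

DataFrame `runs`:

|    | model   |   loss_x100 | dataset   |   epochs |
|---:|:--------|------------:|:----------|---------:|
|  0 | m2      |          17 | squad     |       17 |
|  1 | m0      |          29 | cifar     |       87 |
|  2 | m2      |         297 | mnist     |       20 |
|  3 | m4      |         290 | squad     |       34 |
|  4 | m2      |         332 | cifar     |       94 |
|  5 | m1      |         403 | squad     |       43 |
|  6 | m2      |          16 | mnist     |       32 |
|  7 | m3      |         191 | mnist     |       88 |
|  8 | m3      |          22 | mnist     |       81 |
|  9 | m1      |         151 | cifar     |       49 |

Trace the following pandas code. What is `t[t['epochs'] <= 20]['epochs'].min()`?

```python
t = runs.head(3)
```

17

take first 3 rows:
  model  loss_x100 dataset  epochs
0    m2         17   squad      17
1    m0         29   cifar      87
2    m2        297   mnist      20
filter rows where epochs <= 20:
  model  loss_x100 dataset  epochs
0    m2         17   squad      17
2    m2        297   mnist      20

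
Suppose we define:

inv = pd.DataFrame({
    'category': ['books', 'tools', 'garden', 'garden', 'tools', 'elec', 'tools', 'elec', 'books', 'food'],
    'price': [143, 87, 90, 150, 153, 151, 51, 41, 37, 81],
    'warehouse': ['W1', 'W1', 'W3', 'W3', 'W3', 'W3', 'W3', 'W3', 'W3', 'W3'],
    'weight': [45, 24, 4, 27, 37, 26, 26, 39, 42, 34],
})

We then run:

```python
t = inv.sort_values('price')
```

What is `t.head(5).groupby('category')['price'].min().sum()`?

210

sort by price:
  category  price warehouse  weight
8    books     37        W3      42
7     elec     41        W3      39
6    tools     51        W3      26
9     food     81        W3      34
1    tools     87        W1      24
2   garden     90        W3       4
0    books    143        W1      45
3   garden    150        W3      27
5     elec    151        W3      26
4    tools    153        W3      37
take first 5 rows:
  category  price warehouse  weight
8    books     37        W3      42
7     elec     41        W3      39
6    tools     51        W3      26
9     food     81        W3      34
1    tools     87        W1      24
group by category, min of price:
category
books    37
elec     41
food     81
tools    51
Name: price, dtype: int64
Then the sum of the resulting series: 210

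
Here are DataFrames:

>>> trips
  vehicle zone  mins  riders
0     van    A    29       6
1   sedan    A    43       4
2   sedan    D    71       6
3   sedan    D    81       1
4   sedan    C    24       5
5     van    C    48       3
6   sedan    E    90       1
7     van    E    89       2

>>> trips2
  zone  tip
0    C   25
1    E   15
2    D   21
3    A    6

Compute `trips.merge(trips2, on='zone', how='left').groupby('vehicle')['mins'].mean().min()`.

55.3333333333

merge on 'zone' (how='left') → 8 rows:
  vehicle zone  mins  riders  tip
0     van    A    29       6    6
1   sedan    A    43       4    6
2   sedan    D    71       6   21
3   sedan    D    81       1   21
4   sedan    C    24       5   25
5     van    C    48       3   25
6   sedan    E    90       1   15
7     van    E    89       2   15
group by vehicle, mean of mins:
vehicle
sedan    61.800000
van      55.333333
Name: mins, dtype: float64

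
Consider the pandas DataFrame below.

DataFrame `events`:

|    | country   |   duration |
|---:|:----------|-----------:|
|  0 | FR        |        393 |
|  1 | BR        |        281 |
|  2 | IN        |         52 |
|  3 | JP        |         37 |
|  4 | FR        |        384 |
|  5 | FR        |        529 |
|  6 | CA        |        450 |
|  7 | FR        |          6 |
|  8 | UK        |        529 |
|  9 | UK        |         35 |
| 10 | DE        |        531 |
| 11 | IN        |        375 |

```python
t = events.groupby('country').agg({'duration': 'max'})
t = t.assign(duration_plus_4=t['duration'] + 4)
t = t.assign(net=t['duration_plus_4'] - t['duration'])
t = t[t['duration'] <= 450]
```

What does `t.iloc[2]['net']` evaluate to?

4

group by country, max of duration:
         duration
country          
BR            281
CA            450
DE            531
FR            529
IN            375
JP             37
UK            529
add column duration_plus_4 = t['duration'] + 4:
         duration  duration_plus_4
country                           
BR            281              285
CA            450              454
DE            531              535
FR            529              533
IN            375              379
JP             37               41
UK            529              533
add column net = t['duration_plus_4'] - t['duration']:
         duration  duration_plus_4  net
country                                
BR            281              285    4
CA            450              454    4
DE            531              535    4
FR            529              533    4
IN            375              379    4
JP             37               41    4
UK            529              533    4
filter rows where duration <= 450:
         duration  duration_plus_4  net
country                                
BR            281              285    4
CA            450              454    4
IN            375              379    4
JP             37               41    4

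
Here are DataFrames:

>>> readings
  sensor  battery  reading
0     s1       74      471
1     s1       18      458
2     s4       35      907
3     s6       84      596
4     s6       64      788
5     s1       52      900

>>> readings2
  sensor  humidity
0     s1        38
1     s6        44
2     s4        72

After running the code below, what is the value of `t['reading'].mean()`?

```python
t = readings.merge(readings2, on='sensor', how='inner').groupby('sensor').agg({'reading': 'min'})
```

merge on 'sensor' (how='inner') → 6 rows:
  sensor  battery  reading  humidity
0     s1       74      471        38
1     s1       18      458        38
2     s4       35      907        72
3     s6       84      596        44
4     s6       64      788        44
5     s1       52      900        38
group by sensor, min of reading:
        reading
sensor         
s1          458
s4          907
s6          596
Taking the mean of column 'reading' gives 653.666666667.

653.666666667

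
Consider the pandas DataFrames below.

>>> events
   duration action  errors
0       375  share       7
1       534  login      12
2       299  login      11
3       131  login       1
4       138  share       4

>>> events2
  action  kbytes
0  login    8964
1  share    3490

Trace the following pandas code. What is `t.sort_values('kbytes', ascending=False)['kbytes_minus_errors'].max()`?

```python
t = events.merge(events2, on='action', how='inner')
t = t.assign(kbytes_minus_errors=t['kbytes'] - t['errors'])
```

merge on 'action' (how='inner') → 5 rows:
   duration action  errors  kbytes
0       375  share       7    3490
1       534  login      12    8964
2       299  login      11    8964
3       131  login       1    8964
4       138  share       4    3490
add column kbytes_minus_errors = t['kbytes'] - t['errors']:
   duration action  errors  kbytes  kbytes_minus_errors
0       375  share       7    3490                 3483
1       534  login      12    8964                 8952
2       299  login      11    8964                 8953
3       131  login       1    8964                 8963
4       138  share       4    3490                 3486
sort by kbytes descending:
   duration action  errors  kbytes  kbytes_minus_errors
1       534  login      12    8964                 8952
2       299  login      11    8964                 8953
3       131  login       1    8964                 8963
0       375  share       7    3490                 3483
4       138  share       4    3490                 3486
Then the max of column 'kbytes_minus_errors': 8963

8963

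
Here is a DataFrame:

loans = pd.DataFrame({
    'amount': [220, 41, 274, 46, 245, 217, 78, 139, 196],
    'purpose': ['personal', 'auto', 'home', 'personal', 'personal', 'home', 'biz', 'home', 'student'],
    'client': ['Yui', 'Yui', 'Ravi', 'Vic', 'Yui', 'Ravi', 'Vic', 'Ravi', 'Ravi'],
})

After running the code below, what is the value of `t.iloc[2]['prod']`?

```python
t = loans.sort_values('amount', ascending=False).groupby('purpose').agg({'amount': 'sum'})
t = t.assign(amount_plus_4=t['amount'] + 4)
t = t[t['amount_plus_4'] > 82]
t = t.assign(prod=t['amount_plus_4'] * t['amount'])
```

sort by amount descending:
   amount   purpose client
2     274      home   Ravi
4     245  personal    Yui
0     220  personal    Yui
5     217      home   Ravi
8     196   student   Ravi
7     139      home   Ravi
6      78       biz    Vic
3      46  personal    Vic
1      41      auto    Yui
group by purpose, sum of amount:
          amount
purpose         
auto          41
biz           78
home         630
personal     511
student      196
add column amount_plus_4 = t['amount'] + 4:
          amount  amount_plus_4
purpose                        
auto          41             45
biz           78             82
home         630            634
personal     511            515
student      196            200
filter rows where amount_plus_4 > 82:
          amount  amount_plus_4
purpose                        
home         630            634
personal     511            515
student      196            200
add column prod = t['amount_plus_4'] * t['amount']:
          amount  amount_plus_4    prod
purpose                                
home         630            634  399420
personal     511            515  263165
student      196            200   39200

39200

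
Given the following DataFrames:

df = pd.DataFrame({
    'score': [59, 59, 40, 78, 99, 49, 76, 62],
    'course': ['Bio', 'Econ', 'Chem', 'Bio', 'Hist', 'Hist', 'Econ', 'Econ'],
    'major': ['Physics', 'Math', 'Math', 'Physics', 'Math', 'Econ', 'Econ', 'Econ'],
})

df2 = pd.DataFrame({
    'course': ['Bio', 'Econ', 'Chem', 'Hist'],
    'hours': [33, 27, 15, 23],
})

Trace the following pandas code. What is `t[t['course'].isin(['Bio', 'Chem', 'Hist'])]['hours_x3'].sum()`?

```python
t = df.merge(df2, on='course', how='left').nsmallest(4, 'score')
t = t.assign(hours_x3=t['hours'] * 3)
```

merge on 'course' (how='left') → 8 rows:
   score course    major  hours
0     59    Bio  Physics     33
1     59   Econ     Math     27
2     40   Chem     Math     15
3     78    Bio  Physics     33
4     99   Hist     Math     23
5     49   Hist     Econ     23
6     76   Econ     Econ     27
7     62   Econ     Econ     27
take 4 rows with smallest score:
   score course    major  hours
2     40   Chem     Math     15
5     49   Hist     Econ     23
0     59    Bio  Physics     33
1     59   Econ     Math     27
add column hours_x3 = t['hours'] * 3:
   score course    major  hours  hours_x3
2     40   Chem     Math     15        45
5     49   Hist     Econ     23        69
0     59    Bio  Physics     33        99
1     59   Econ     Math     27        81
filter rows where course in ['Bio', 'Chem', 'Hist']:
   score course    major  hours  hours_x3
2     40   Chem     Math     15        45
5     49   Hist     Econ     23        69
0     59    Bio  Physics     33        99
Reading off the sum of column 'hours_x3', we get 213.

213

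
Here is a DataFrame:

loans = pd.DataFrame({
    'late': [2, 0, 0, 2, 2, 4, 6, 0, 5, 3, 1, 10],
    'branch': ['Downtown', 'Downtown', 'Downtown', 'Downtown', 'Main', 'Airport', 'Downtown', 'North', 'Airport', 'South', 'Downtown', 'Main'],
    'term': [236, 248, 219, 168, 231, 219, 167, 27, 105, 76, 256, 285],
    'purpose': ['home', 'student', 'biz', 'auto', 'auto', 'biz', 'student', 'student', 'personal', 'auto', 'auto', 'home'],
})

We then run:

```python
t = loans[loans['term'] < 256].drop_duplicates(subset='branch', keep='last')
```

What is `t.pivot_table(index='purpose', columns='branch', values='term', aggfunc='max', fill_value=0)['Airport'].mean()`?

35.0

filter rows where term < 256:
   late    branch  term   purpose
0     2  Downtown   236      home
1     0  Downtown   248   student
2     0  Downtown   219       biz
3     2  Downtown   168      auto
4     2      Main   231      auto
5     4   Airport   219       biz
6     6  Downtown   167   student
7     0     North    27   student
8     5   Airport   105  personal
9     3     South    76      auto
drop duplicate branch (keep=last):
   late    branch  term   purpose
4     2      Main   231      auto
6     6  Downtown   167   student
7     0     North    27   student
8     5   Airport   105  personal
9     3     South    76      auto
pivot: rows=purpose, cols=branch, max(term):
branch    Airport  Downtown  Main  North  South
purpose                                        
auto            0         0   231      0     76
personal      105         0     0      0      0
student         0       167     0     27      0
Finally, mean of column 'Airport' = 35.0.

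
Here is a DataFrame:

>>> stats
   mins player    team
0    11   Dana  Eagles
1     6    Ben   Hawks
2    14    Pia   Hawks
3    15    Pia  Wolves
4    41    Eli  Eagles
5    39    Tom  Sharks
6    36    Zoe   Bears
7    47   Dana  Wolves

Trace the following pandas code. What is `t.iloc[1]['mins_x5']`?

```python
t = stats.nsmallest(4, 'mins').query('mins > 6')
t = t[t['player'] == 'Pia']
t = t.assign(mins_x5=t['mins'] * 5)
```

take 4 rows with smallest mins:
   mins player    team
1     6    Ben   Hawks
0    11   Dana  Eagles
2    14    Pia   Hawks
3    15    Pia  Wolves
filter rows where mins > 6:
   mins player    team
0    11   Dana  Eagles
2    14    Pia   Hawks
3    15    Pia  Wolves
filter rows where player == 'Pia':
   mins player    team
2    14    Pia   Hawks
3    15    Pia  Wolves
add column mins_x5 = t['mins'] * 5:
   mins player    team  mins_x5
2    14    Pia   Hawks       70
3    15    Pia  Wolves       75

75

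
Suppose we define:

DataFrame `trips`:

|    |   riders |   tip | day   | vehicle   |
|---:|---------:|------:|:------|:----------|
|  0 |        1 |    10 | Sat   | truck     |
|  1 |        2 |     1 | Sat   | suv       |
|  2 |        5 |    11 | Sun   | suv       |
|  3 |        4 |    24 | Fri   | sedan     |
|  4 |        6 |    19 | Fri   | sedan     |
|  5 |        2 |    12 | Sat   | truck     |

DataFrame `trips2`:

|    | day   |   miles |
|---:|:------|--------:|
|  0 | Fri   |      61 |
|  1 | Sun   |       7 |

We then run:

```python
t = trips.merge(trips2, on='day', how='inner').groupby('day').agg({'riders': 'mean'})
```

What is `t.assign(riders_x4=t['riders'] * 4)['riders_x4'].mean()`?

20.0

merge on 'day' (how='inner') → 3 rows:
   riders  tip  day vehicle  miles
0       5   11  Sun     suv      7
1       4   24  Fri   sedan     61
2       6   19  Fri   sedan     61
group by day, mean of riders:
     riders
day        
Fri     5.0
Sun     5.0
add column riders_x4 = t['riders'] * 4:
     riders  riders_x4
day                   
Fri     5.0       20.0
Sun     5.0       20.0
Taking the mean of column 'riders_x4' gives 20.0.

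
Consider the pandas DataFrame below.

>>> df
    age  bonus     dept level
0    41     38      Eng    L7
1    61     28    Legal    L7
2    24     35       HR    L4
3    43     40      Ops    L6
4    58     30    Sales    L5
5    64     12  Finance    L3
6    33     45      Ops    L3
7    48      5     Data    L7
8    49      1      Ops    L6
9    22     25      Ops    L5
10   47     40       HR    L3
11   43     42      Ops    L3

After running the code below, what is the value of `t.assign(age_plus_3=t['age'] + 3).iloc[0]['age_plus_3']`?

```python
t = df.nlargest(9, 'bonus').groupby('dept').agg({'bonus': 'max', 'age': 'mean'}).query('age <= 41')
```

take 9 rows with largest bonus:
    age  bonus   dept level
6    33     45    Ops    L3
11   43     42    Ops    L3
3    43     40    Ops    L6
10   47     40     HR    L3
0    41     38    Eng    L7
2    24     35     HR    L4
4    58     30  Sales    L5
1    61     28  Legal    L7
9    22     25    Ops    L5
group by dept: max(bonus), mean(age):
       bonus    age
dept               
Eng       38  41.00
HR        40  35.50
Legal     28  61.00
Ops       45  35.25
Sales     30  58.00
filter rows where age <= 41:
      bonus    age
dept              
Eng      38  41.00
HR       40  35.50
Ops      45  35.25
add column age_plus_3 = t['age'] + 3:
      bonus    age  age_plus_3
dept                          
Eng      38  41.00       44.00
HR       40  35.50       38.50
Ops      45  35.25       38.25
Finally, value at position 0, column 'age_plus_3' = 44.0.

44.0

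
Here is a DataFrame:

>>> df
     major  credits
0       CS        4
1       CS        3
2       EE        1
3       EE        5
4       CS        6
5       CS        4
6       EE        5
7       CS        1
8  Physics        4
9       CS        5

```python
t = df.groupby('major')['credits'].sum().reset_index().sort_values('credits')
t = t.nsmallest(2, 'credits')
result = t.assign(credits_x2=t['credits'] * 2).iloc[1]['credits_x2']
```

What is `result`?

22

group by major, sum of credits:
major
CS         23
EE         11
Physics     4
Name: credits, dtype: int64
reset_index():
     major  credits
0       CS       23
1       EE       11
2  Physics        4
sort by credits:
     major  credits
2  Physics        4
1       EE       11
0       CS       23
take 2 rows with smallest credits:
     major  credits
2  Physics        4
1       EE       11
add column credits_x2 = t['credits'] * 2:
     major  credits  credits_x2
2  Physics        4           8
1       EE       11          22
Finally, value at position 1, column 'credits_x2' = 22.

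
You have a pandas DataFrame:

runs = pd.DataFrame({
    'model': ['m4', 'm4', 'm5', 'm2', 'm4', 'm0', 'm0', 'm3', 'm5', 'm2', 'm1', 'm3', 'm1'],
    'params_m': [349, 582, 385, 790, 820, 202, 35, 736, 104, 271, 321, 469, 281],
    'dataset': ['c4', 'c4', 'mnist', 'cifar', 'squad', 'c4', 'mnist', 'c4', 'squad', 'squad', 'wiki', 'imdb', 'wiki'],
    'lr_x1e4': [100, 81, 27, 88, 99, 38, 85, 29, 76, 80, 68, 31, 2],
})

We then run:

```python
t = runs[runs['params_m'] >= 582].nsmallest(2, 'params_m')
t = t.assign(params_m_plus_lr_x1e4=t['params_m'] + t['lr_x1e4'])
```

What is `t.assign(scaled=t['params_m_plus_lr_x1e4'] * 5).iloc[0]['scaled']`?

3315

filter rows where params_m >= 582:
  model  params_m dataset  lr_x1e4
1    m4       582      c4       81
3    m2       790   cifar       88
4    m4       820   squad       99
7    m3       736      c4       29
take 2 rows with smallest params_m:
  model  params_m dataset  lr_x1e4
1    m4       582      c4       81
7    m3       736      c4       29
add column params_m_plus_lr_x1e4 = t['params_m'] + t['lr_x1e4']:
  model  params_m dataset  lr_x1e4  params_m_plus_lr_x1e4
1    m4       582      c4       81                    663
7    m3       736      c4       29                    765
add column scaled = t['params_m_plus_lr_x1e4'] * 5:
  model  params_m dataset  lr_x1e4  params_m_plus_lr_x1e4  scaled
1    m4       582      c4       81                    663    3315
7    m3       736      c4       29                    765    3825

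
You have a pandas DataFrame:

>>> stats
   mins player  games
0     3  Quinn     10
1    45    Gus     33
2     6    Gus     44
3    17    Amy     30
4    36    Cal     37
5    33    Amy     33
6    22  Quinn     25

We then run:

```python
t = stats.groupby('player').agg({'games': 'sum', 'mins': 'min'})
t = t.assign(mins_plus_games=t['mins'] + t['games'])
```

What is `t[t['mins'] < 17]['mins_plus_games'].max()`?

group by player: sum(games), min(mins):
        games  mins
player             
Amy        63    17
Cal        37    36
Gus        77     6
Quinn      35     3
add column mins_plus_games = t['mins'] + t['games']:
        games  mins  mins_plus_games
player                              
Amy        63    17               80
Cal        37    36               73
Gus        77     6               83
Quinn      35     3               38
filter rows where mins < 17:
        games  mins  mins_plus_games
player                              
Gus        77     6               83
Quinn      35     3               38
Finally, max of column 'mins_plus_games' = 83.

83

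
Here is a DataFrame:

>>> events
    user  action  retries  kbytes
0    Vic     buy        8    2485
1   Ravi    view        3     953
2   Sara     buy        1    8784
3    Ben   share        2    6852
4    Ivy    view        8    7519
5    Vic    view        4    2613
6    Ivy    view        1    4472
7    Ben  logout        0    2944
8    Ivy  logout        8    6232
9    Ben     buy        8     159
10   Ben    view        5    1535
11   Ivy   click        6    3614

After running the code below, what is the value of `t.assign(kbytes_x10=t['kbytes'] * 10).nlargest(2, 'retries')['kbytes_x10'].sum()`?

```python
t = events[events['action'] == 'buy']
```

filter rows where action == 'buy':
   user action  retries  kbytes
0   Vic    buy        8    2485
2  Sara    buy        1    8784
9   Ben    buy        8     159
add column kbytes_x10 = t['kbytes'] * 10:
   user action  retries  kbytes  kbytes_x10
0   Vic    buy        8    2485       24850
2  Sara    buy        1    8784       87840
9   Ben    buy        8     159        1590
take 2 rows with largest retries:
  user action  retries  kbytes  kbytes_x10
0  Vic    buy        8    2485       24850
9  Ben    buy        8     159        1590
Taking the sum of column 'kbytes_x10' gives 26440.

26440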